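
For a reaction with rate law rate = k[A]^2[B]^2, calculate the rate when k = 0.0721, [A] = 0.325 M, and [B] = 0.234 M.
0.000417 M/s

rate = k·[A]^2·[B]^2 = 0.0721·(0.325)^2·(0.234)^2 = 0.0721·0.105625·0.054756 = 0.000417 M/s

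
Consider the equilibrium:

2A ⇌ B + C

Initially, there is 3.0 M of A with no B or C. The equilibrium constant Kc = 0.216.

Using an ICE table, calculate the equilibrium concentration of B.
[B] = 0.723 M

ICE: [A] = 3.0 − 2x, [B] = [C] = x.
Kc = x²/(3.0 − 2x)² = 0.216 ⇒ √Kc = x/(3.0 − 2x).
x = √0.216·3.0/(1 + 2√0.216) = 0.46476·3.0/1.9295 = 0.7226.
[B] = x = 0.723 M.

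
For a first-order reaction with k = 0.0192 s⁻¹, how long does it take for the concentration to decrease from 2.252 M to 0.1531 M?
140.03 s

From ln[A] = ln[A]₀ - k·t: t = ln([A]₀/[A])/k = ln(2.252/0.1531)/0.0192 = ln(14.7093)/0.0192 = 2.6885/0.0192 = 140.03 s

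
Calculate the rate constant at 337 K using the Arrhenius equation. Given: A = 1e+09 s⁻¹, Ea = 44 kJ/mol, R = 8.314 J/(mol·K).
1.51e+02 s⁻¹

k = A·exp(-Ea/(R·T)) = 1e+09·exp(-44000/(8.314·337)) = 1e+09·exp(-15.7041) = 1e+09·1.5129e-07 = 1.51e+02 s⁻¹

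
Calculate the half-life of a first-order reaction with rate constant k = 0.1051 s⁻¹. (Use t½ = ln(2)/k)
6.60 s

t½ = ln(2)/k = 0.6931/0.1051 = 6.60 s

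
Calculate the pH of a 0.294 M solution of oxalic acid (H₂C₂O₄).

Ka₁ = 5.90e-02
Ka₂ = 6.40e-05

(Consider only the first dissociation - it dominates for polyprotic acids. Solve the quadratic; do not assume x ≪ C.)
pH = 0.98

x² + Ka₁·x − Ka₁·C = 0 with Ka₁ = 5.90e-02, C = 0.294.
x = (−Ka₁ + √(Ka₁² + 4·Ka₁·C))/2 = 1.0547e-01 M, so pH = 0.98.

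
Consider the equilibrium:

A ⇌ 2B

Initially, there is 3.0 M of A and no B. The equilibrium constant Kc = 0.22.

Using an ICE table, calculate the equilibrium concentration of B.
[B] = 0.759 M

ICE: [A] = 3.0 − x, [B] = 2x.
Kc = (2x)²/(3.0 − x) = 0.22 ⇒ 4x² + 0.22x − 0.66 = 0.
x = (−0.22 + √(0.22² + 4·4·0.66))/(2·4) = (−0.22 + √10.608)/8 = 0.37963.
[B] = 2x = 0.759 M.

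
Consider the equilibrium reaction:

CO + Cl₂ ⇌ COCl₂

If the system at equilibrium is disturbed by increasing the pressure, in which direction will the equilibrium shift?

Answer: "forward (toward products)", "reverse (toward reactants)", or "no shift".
forward (toward products)

Apply Le Chatelier's principle: system shifts to counteract the change.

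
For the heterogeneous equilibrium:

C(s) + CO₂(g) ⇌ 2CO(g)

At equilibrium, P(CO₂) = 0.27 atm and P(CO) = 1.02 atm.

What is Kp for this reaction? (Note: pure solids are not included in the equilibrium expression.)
K_p = 3.853

Solid C is excluded.
Kp = P(CO)²/P(CO₂) = (1.02)²/0.27 = 1.04/0.27 = 3.853.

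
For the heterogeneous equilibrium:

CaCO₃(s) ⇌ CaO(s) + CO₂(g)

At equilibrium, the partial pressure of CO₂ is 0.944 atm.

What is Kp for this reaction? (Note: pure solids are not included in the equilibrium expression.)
K_p = 0.944

Solids (CaCO₃, CaO) have activity 1 and are excluded.
Kp = P(CO₂) = 0.944.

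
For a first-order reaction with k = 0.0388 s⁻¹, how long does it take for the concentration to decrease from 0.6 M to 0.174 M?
31.90 s

From ln[A] = ln[A]₀ - k·t: t = ln([A]₀/[A])/k = ln(0.6/0.174)/0.0388 = ln(3.4483)/0.0388 = 1.2379/0.0388 = 31.90 s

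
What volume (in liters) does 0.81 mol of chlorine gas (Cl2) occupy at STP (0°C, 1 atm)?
At STP, 1 mol of gas occupies 22.4 L
Volume = 0.81 mol × 22.4 L/mol = 18.14 L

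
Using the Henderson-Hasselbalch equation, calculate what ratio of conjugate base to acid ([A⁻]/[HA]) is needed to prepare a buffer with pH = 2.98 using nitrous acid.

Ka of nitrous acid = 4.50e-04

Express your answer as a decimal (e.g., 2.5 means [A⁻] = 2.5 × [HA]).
[A⁻]/[HA] = 0.430

pKa = −log(4.50e-04) = 3.3468. pH = pKa + log([A⁻]/[HA]). 2.98 = 3.3468 + log(ratio). log(ratio) = 2.98 − 3.3468 = -0.3668. ratio = 10^(-0.3668) = 0.430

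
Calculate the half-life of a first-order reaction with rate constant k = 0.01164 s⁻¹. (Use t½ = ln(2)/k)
59.55 s

t½ = ln(2)/k = 0.6931/0.01164 = 59.55 s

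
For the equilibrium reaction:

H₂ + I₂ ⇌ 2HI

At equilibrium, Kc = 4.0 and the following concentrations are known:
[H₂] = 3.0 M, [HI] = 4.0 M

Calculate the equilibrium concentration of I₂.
[I₂] = 1.3333 M

Kc = ([HI]^2) / ([H₂] × [I₂]) = 4.0
[I₂]^1 = (product terms)/(Kc · other reactant terms) = 16 / (4.0 · 3) = 1.3333
[I₂] = 1.3333 M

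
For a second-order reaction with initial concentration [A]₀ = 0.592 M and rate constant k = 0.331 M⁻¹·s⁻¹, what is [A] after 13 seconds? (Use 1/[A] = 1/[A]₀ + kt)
0.1669 M

1/[A] = 1/[A]₀ + k·t = 1/0.592 + (0.331)·(13) = 1.6892 + 4.3030 = 5.9922
[A] = 1/5.9922 = 0.1669 M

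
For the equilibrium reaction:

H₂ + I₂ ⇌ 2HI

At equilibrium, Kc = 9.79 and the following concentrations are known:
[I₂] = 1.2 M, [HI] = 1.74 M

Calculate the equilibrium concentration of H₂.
[H₂] = 0.2577 M

Kc = ([HI]^2) / ([H₂] × [I₂]) = 9.79
[H₂]^1 = (product terms)/(Kc · other reactant terms) = 3.0276 / (9.79 · 1.2) = 0.25771
[H₂] = 0.2577 M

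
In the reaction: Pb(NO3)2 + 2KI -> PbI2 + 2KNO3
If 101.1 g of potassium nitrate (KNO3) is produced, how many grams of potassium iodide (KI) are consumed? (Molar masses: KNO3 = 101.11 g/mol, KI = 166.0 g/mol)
Moles of KNO3 = 101.1 g ÷ 101.11 g/mol = 0.999901 mol
Mole ratio: 2 mol KI / 2 mol KNO3
Moles of KI = 0.999901 × (2/2) = 0.999901 mol
Mass of KI = 0.999901 mol × 166.0 g/mol = 166 g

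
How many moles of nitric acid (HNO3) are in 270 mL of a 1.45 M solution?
Moles = Molarity × Volume (L)
Moles = 1.45 M × 0.27 L = 0.3915 mol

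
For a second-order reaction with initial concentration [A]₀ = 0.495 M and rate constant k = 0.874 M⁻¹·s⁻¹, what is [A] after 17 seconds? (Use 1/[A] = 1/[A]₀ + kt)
0.0592 M

1/[A] = 1/[A]₀ + k·t = 1/0.495 + (0.874)·(17) = 2.0202 + 14.8580 = 16.8782
[A] = 1/16.8782 = 0.0592 M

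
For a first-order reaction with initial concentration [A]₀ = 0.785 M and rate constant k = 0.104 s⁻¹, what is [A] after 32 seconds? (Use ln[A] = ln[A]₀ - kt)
0.0282 M

ln[A] = ln[A]₀ - k·t = ln(0.785) - (0.104)·(32) = -0.2421 - 3.3280 = -3.5701
[A] = e^(-3.5701) = 0.0282 M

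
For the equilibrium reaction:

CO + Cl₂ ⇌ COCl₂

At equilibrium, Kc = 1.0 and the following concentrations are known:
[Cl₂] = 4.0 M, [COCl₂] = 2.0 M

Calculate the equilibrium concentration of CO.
[CO] = 0.5000 M

Kc = ([COCl₂]) / ([CO] × [Cl₂]) = 1.0
[CO]^1 = (product terms)/(Kc · other reactant terms) = 2 / (1.0 · 4) = 0.5
[CO] = 0.5000 M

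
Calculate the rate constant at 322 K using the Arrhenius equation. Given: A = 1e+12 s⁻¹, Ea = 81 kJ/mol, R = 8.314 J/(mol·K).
7.24e-02 s⁻¹

k = A·exp(-Ea/(R·T)) = 1e+12·exp(-81000/(8.314·322)) = 1e+12·exp(-30.2565) = 1e+12·7.2403e-14 = 7.24e-02 s⁻¹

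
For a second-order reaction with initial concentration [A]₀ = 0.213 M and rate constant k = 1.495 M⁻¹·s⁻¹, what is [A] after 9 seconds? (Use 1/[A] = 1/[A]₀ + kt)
0.0551 M

1/[A] = 1/[A]₀ + k·t = 1/0.213 + (1.495)·(9) = 4.6948 + 13.4550 = 18.1498
[A] = 1/18.1498 = 0.0551 M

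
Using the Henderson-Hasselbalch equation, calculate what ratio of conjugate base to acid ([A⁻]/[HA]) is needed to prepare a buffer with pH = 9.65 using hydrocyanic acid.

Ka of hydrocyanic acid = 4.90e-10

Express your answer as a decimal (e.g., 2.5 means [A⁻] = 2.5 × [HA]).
[A⁻]/[HA] = 2.189

pKa = −log(4.90e-10) = 9.3098. pH = pKa + log([A⁻]/[HA]). 9.65 = 9.3098 + log(ratio). log(ratio) = 9.65 − 9.3098 = 0.3402. ratio = 10^(0.3402) = 2.189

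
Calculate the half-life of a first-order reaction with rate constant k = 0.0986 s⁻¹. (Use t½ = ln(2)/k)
7.03 s

t½ = ln(2)/k = 0.6931/0.0986 = 7.03 s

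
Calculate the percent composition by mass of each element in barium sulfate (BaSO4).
Ba: 58.84%, S: 13.74%, O: 27.42%

Molar mass of BaSO4 = 233.4 g/mol
% Ba = (1 × 137.33) / 233.4 × 100% = 137.33 / 233.4 × 100% = 58.84%
% S = (1 × 32.07) / 233.4 × 100% = 32.07 / 233.4 × 100% = 13.74%
% O = (4 × 16.0) / 233.4 × 100% = 64 / 233.4 × 100% = 27.42%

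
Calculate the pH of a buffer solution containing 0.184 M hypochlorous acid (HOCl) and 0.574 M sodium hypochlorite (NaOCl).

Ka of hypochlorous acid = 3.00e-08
pH = 8.02

pKa = -log(3.00e-08) = 7.52. pH = pKa + log([A⁻]/[HA]) = 7.52 + log(0.574/0.184)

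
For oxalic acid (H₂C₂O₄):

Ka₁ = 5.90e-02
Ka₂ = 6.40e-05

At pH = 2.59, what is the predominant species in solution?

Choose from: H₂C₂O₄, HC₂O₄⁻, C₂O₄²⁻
HC₂O₄⁻

pKa1 = 1.23, pKa2 = 4.19. Each pKa is the crossover between adjacent species; pH = 2.59 lies in the region where HC₂O₄⁻ predominates.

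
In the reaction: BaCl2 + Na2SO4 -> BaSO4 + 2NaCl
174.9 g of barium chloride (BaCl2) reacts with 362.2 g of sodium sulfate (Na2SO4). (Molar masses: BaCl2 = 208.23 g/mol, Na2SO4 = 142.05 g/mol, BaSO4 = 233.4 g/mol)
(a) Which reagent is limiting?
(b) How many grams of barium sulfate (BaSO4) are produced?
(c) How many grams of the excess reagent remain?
(a) BaCl2, (b) 196 g, (c) 242.9 g

Moles of BaCl2 = 174.9 g ÷ 208.23 g/mol = 0.839937 mol
Moles of Na2SO4 = 362.2 g ÷ 142.05 g/mol = 2.54981 mol
Moles ÷ coefficient: BaCl2: 0.839937/1 = 0.8399, Na2SO4: 2.54981/1 = 2.55
(a) BaCl2 has the smaller value, so BaCl2 is the limiting reagent.
(b) Moles of BaSO4 = 0.839937 mol BaCl2 × (1/1) = 0.839937 mol; mass = 0.839937 mol × 233.4 g/mol = 196 g
(c) Na2SO4 consumed = 0.839937 × (1/1) = 0.839937 mol; remaining = 2.54981 − 0.839937 = 1.70987 mol; mass = 1.70987 mol × 142.05 g/mol = 242.9 g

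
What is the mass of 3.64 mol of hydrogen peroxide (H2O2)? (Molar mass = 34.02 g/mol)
Mass = 3.64 mol × 34.02 g/mol = 123.8 g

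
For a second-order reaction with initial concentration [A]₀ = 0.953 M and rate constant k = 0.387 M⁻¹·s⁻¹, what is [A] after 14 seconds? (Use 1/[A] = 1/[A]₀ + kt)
0.1546 M

1/[A] = 1/[A]₀ + k·t = 1/0.953 + (0.387)·(14) = 1.0493 + 5.4180 = 6.4673
[A] = 1/6.4673 = 0.1546 M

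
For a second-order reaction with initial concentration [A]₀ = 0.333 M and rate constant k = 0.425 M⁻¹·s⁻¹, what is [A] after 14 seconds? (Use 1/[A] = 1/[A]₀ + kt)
0.1117 M

1/[A] = 1/[A]₀ + k·t = 1/0.333 + (0.425)·(14) = 3.0030 + 5.9500 = 8.9530
[A] = 1/8.9530 = 0.1117 M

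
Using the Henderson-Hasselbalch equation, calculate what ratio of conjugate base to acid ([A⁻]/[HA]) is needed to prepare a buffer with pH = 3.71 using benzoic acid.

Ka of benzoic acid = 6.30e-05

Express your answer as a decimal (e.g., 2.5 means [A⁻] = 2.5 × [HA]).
[A⁻]/[HA] = 0.323

pKa = −log(6.30e-05) = 4.2007. pH = pKa + log([A⁻]/[HA]). 3.71 = 4.2007 + log(ratio). log(ratio) = 3.71 − 4.2007 = -0.4907. ratio = 10^(-0.4907) = 0.323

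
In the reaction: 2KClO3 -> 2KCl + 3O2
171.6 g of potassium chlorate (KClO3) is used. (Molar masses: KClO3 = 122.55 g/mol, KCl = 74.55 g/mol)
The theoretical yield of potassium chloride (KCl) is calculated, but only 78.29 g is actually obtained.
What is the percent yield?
Moles of KClO3 = 171.6 g ÷ 122.55 g/mol = 1.40024 mol
Mole ratio: 2 mol KCl / 2 mol KClO3
Moles of KCl = 1.40024 × (2/2) = 1.40024 mol
Theoretical yield = 1.40024 mol × 74.55 g/mol = 104.39 g
Actual yield = 78.29 g
Percent yield = (78.29 / 104.39) × 100% = 75.0%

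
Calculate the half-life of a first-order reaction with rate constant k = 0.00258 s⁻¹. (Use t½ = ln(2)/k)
268.66 s

t½ = ln(2)/k = 0.6931/0.00258 = 268.66 s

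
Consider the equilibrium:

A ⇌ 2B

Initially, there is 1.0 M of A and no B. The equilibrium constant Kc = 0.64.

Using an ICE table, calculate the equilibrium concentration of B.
[B] = 0.656 M

ICE: [A] = 1.0 − x, [B] = 2x.
Kc = (2x)²/(1.0 − x) = 0.64 ⇒ 4x² + 0.64x − 0.64 = 0.
x = (−0.64 + √(0.64² + 4·4·0.64))/(2·4) = (−0.64 + √10.65)/8 = 0.32792.
[B] = 2x = 0.656 M.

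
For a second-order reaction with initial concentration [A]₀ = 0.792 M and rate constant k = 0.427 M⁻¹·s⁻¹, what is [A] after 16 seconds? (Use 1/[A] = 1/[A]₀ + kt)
0.1235 M

1/[A] = 1/[A]₀ + k·t = 1/0.792 + (0.427)·(16) = 1.2626 + 6.8320 = 8.0946
[A] = 1/8.0946 = 0.1235 M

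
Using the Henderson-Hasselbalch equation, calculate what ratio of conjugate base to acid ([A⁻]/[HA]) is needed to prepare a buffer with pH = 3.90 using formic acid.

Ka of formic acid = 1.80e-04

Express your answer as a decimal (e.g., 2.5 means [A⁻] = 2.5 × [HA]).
[A⁻]/[HA] = 1.430

pKa = −log(1.80e-04) = 3.7447. pH = pKa + log([A⁻]/[HA]). 3.90 = 3.7447 + log(ratio). log(ratio) = 3.90 − 3.7447 = 0.1553. ratio = 10^(0.1553) = 1.430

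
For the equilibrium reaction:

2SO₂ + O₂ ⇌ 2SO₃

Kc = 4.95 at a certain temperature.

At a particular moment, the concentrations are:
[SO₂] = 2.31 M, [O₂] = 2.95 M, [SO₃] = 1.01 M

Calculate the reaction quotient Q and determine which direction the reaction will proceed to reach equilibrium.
Q = 0.065, Q < K, reaction proceeds forward (toward products)

Q = ([SO₃]^2) / ([SO₂]^2 × [O₂])
  = ((1.01)^2) / ((2.31)^2·(2.95)) = 1.0201/15.741 = 0.0648
Since Q = 0.0648 < Kc = 4.95, the reaction proceeds forward (toward products) to reach equilibrium.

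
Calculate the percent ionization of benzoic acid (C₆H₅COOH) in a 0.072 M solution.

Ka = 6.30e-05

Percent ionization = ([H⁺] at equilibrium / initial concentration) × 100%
Percent ionization = 2.91%

Let x = [H⁺]. Ka = x²/(C - x) ⇒ x² + (6.30e-05)x - (6.30e-05)(0.072) = 0. x = 2.0985e-03. Percent = (2.0985e-03/0.072) × 100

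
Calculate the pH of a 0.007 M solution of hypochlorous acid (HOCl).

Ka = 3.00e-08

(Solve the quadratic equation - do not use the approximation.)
pH = 4.84

x² + Ka×x - Ka×C = 0. Using quadratic formula: [H⁺] = 1.4476e-05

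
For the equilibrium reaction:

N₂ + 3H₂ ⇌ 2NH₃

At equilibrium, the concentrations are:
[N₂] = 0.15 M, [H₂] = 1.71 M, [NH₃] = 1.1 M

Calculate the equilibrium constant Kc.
K_c = 1.6133

Kc = ([NH₃]^2) / ([N₂] × [H₂]^3)
   = ((1.1)^2) / ((0.15)·(1.71)^3)
   = 1.21 / 0.75003 = 1.6133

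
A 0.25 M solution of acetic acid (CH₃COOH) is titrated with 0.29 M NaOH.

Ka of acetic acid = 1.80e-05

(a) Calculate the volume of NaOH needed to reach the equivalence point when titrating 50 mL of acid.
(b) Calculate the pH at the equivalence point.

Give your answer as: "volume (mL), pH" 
V = 43.1 mL, pH = 8.94

(a) At equivalence: moles acid = moles base.
moles acid = 0.25 × 0.05 = 0.0125 mol; V_NaOH = 0.0125/0.29 = 0.0431 L = 43.1 mL.
(b) At equivalence, all acid → conjugate base A⁻ at [A⁻] = 0.0125/0.0931 = 0.1343 M.
Kb = Kw/Ka = 1.0e-14/1.80e-05 = 5.556e-10; [OH⁻] = √(Kb·[A⁻]) = 8.636e-06; pOH = 5.06; pH = 14 − pOH = 8.94.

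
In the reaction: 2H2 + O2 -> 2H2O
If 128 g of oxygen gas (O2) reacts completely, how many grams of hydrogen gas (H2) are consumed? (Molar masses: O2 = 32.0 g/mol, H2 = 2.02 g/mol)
Moles of O2 = 128 g ÷ 32.0 g/mol = 4 mol
Mole ratio: 2 mol H2 / 1 mol O2
Moles of H2 = 4 × (2/1) = 8 mol
Mass of H2 = 8 mol × 2.02 g/mol = 16.16 g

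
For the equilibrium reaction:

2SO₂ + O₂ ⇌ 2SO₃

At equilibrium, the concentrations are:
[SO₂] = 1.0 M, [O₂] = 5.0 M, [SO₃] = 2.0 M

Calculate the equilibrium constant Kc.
K_c = 0.8000

Kc = ([SO₃]^2) / ([SO₂]^2 × [O₂])
   = ((2.0)^2) / ((1.0)^2·(5.0))
   = 4 / 5 = 0.8000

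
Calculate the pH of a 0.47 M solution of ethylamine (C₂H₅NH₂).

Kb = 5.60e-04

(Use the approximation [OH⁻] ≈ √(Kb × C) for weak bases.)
pH = 12.21

[OH⁻] = √(Kb × C) = √(5.60e-04 × 0.47) = 1.6223e-02. pOH = 1.79, pH = 14 - pOH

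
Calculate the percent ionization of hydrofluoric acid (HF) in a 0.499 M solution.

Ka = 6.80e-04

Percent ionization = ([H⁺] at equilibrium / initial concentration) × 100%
Percent ionization = 3.62%

Let x = [H⁺]. Ka = x²/(C - x) ⇒ x² + (6.80e-04)x - (6.80e-04)(0.499) = 0. x = 1.8084e-02. Percent = (1.8084e-02/0.499) × 100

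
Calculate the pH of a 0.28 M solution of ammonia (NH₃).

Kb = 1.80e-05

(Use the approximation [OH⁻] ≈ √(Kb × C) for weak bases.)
pH = 11.35

[OH⁻] = √(Kb × C) = √(1.80e-05 × 0.28) = 2.2450e-03. pOH = 2.65, pH = 14 - pOH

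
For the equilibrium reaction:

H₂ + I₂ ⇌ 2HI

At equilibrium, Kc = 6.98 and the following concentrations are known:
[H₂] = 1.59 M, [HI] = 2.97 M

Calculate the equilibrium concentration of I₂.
[I₂] = 0.7948 M

Kc = ([HI]^2) / ([H₂] × [I₂]) = 6.98
[I₂]^1 = (product terms)/(Kc · other reactant terms) = 8.8209 / (6.98 · 1.59) = 0.7948
[I₂] = 0.7948 M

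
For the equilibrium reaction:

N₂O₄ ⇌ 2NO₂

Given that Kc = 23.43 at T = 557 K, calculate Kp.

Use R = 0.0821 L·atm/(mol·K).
K_p = 1.07e+03

Δn = (moles gaseous products) − (moles gaseous reactants) = 1
T = 557 K; RT = 0.0821 × 557 = 45.7297
Kp = Kc·(RT)^Δn = 23.43 × (45.7297)^1 = 23.43 × 45.7297 = 1.07e+03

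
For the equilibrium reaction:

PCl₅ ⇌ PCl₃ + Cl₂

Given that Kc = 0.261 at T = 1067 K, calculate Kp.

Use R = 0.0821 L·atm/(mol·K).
K_p = 22.8638

Δn = (moles gaseous products) − (moles gaseous reactants) = 1
T = 1067 K; RT = 0.0821 × 1067 = 87.6007
Kp = Kc·(RT)^Δn = 0.261 × (87.6007)^1 = 0.261 × 87.6007 = 22.8638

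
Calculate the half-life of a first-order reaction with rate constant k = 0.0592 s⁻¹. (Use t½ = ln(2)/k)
11.71 s

t½ = ln(2)/k = 0.6931/0.0592 = 11.71 s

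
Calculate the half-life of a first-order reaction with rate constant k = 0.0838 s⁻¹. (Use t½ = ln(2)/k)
8.27 s

t½ = ln(2)/k = 0.6931/0.0838 = 8.27 s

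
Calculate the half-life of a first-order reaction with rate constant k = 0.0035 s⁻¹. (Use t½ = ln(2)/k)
198.04 s

t½ = ln(2)/k = 0.6931/0.0035 = 198.04 s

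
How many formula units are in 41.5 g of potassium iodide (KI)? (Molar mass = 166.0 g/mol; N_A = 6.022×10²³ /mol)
Moles = 41.5 g ÷ 166.0 g/mol = 0.25 mol
Formula units = 0.25 mol × 6.022×10²³ /mol = 1.506e+23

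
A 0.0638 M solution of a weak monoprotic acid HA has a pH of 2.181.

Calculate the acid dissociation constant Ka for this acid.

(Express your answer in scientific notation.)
K_a = 7.60e-04

[H⁺] = 10^(−pH) = 10^(−2.181) = 6.592e-03 M. For HA ⇌ H⁺ + A⁻, Ka = x²/(C − x) = (6.592e-03)²/(0.0638 − 6.592e-03) = 7.60e-04.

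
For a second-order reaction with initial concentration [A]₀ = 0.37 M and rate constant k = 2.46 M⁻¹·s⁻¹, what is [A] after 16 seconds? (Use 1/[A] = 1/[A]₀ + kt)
0.0238 M

1/[A] = 1/[A]₀ + k·t = 1/0.37 + (2.46)·(16) = 2.7027 + 39.3600 = 42.0627
[A] = 1/42.0627 = 0.0238 M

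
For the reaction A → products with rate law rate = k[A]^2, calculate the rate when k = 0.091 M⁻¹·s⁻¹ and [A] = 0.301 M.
0.008245 M/s

rate = k·[A]^2 = 0.091·(0.301)^2 = 0.091·0.090601 = 0.008245 M/s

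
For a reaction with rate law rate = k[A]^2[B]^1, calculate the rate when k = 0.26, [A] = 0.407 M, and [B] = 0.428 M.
0.01843 M/s

rate = k·[A]^2·[B]^1 = 0.26·(0.407)^2·(0.428)^1 = 0.26·0.165649·0.428 = 0.01843 M/s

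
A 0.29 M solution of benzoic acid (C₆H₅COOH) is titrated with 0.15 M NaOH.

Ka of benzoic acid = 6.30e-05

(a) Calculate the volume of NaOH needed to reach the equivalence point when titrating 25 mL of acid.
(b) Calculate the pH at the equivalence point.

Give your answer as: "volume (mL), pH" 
V = 48.3 mL, pH = 8.60

(a) At equivalence: moles acid = moles base.
moles acid = 0.29 × 0.025 = 0.00725 mol; V_NaOH = 0.00725/0.15 = 0.04833 L = 48.3 mL.
(b) At equivalence, all acid → conjugate base A⁻ at [A⁻] = 0.00725/0.07333 = 0.09886 M.
Kb = Kw/Ka = 1.0e-14/6.30e-05 = 1.587e-10; [OH⁻] = √(Kb·[A⁻]) = 3.961e-06; pOH = 5.40; pH = 14 − pOH = 8.60.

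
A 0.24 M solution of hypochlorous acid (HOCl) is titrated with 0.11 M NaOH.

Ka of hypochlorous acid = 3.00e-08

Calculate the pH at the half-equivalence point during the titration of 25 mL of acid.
pH = pKa = 7.52

At the half-equivalence point, [HA] = [A⁻], so by Henderson–Hasselbalch pH = pKa + log(1) = pKa.
pKa = −log(3.00e-08) = 7.52.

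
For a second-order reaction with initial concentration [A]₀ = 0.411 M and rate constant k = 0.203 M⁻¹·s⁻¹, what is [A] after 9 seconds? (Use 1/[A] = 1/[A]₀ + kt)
0.2347 M

1/[A] = 1/[A]₀ + k·t = 1/0.411 + (0.203)·(9) = 2.4331 + 1.8270 = 4.2601
[A] = 1/4.2601 = 0.2347 M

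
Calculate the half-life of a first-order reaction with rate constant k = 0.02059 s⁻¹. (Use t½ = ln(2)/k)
33.66 s

t½ = ln(2)/k = 0.6931/0.02059 = 33.66 s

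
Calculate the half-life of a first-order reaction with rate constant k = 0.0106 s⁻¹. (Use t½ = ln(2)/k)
65.39 s

t½ = ln(2)/k = 0.6931/0.0106 = 65.39 s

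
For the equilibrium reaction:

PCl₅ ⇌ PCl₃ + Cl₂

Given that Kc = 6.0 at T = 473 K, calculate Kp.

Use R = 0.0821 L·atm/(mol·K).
K_p = 232.9998

Δn = (moles gaseous products) − (moles gaseous reactants) = 1
T = 473 K; RT = 0.0821 × 473 = 38.8333
Kp = Kc·(RT)^Δn = 6.0 × (38.8333)^1 = 6.0 × 38.8333 = 232.9998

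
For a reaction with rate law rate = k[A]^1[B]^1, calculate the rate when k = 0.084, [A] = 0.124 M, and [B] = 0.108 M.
0.001125 M/s

rate = k·[A]^1·[B]^1 = 0.084·(0.124)^1·(0.108)^1 = 0.084·0.124·0.108 = 0.001125 M/s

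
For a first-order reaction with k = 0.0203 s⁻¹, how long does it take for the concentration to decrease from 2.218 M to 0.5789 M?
66.17 s

From ln[A] = ln[A]₀ - k·t: t = ln([A]₀/[A])/k = ln(2.218/0.5789)/0.0203 = ln(3.8314)/0.0203 = 1.3432/0.0203 = 66.17 s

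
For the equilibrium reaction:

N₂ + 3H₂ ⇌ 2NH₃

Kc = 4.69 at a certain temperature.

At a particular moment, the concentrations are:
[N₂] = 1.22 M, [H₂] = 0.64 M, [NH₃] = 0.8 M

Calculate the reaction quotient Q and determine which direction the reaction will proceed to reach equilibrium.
Q = 2.001, Q < K, reaction proceeds forward (toward products)

Q = ([NH₃]^2) / ([N₂] × [H₂]^3)
  = ((0.8)^2) / ((1.22)·(0.64)^3) = 0.64/0.31982 = 2.001
Since Q = 2.001 < Kc = 4.69, the reaction proceeds forward (toward products) to reach equilibrium.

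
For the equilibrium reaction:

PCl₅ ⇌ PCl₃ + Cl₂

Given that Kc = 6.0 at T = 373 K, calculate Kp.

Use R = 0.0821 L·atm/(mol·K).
K_p = 183.7398

Δn = (moles gaseous products) − (moles gaseous reactants) = 1
T = 373 K; RT = 0.0821 × 373 = 30.6233
Kp = Kc·(RT)^Δn = 6.0 × (30.6233)^1 = 6.0 × 30.6233 = 183.7398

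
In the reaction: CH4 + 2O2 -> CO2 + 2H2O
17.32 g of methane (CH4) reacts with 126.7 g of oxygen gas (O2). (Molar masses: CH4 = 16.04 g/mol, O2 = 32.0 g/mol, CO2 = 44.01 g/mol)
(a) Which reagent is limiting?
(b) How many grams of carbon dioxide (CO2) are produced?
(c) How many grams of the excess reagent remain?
(a) CH4, (b) 47.52 g, (c) 57.59 g

Moles of CH4 = 17.32 g ÷ 16.04 g/mol = 1.0798 mol
Moles of O2 = 126.7 g ÷ 32.0 g/mol = 3.95938 mol
Moles ÷ coefficient: CH4: 1.0798/1 = 1.08, O2: 3.95938/2 = 1.98
(a) CH4 has the smaller value, so CH4 is the limiting reagent.
(b) Moles of CO2 = 1.0798 mol CH4 × (1/1) = 1.0798 mol; mass = 1.0798 mol × 44.01 g/mol = 47.52 g
(c) O2 consumed = 1.0798 × (2/1) = 2.1596 mol; remaining = 3.95938 − 2.1596 = 1.79977 mol; mass = 1.79977 mol × 32.0 g/mol = 57.59 g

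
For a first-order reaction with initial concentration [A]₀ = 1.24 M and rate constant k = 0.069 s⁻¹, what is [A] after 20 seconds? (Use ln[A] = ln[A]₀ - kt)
0.3120 M

ln[A] = ln[A]₀ - k·t = ln(1.24) - (0.069)·(20) = 0.2151 - 1.3800 = -1.1649
[A] = e^(-1.1649) = 0.3120 M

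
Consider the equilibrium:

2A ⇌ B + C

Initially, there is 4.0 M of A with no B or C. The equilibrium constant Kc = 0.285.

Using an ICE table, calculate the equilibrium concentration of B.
[B] = 1.033 M

ICE: [A] = 4.0 − 2x, [B] = [C] = x.
Kc = x²/(4.0 − 2x)² = 0.285 ⇒ √Kc = x/(4.0 − 2x).
x = √0.285·4.0/(1 + 2√0.285) = 0.53385·4.0/2.0677 = 1.0327.
[B] = x = 1.033 M.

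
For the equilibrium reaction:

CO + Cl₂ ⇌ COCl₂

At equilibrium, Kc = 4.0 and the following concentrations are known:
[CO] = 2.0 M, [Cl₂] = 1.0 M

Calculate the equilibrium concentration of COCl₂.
[COCl₂] = 8.0000 M

Kc = ([COCl₂]) / ([CO] × [Cl₂]) = 4.0
[COCl₂]^1 = Kc · (reactant terms)/(other product terms) = 4.0 · 2 / 1 = 8
[COCl₂] = 8.0000 M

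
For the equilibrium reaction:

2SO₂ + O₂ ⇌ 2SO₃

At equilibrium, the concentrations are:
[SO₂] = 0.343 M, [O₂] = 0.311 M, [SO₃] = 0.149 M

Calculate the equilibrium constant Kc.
K_c = 0.6068

Kc = ([SO₃]^2) / ([SO₂]^2 × [O₂])
   = ((0.149)^2) / ((0.343)^2·(0.311))
   = 0.022201 / 0.036589 = 0.6068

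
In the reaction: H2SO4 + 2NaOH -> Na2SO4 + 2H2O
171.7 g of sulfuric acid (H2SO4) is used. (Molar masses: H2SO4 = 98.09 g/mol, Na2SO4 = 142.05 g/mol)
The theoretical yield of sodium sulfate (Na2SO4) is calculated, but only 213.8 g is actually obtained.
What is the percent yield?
Moles of H2SO4 = 171.7 g ÷ 98.09 g/mol = 1.75043 mol
Mole ratio: 1 mol Na2SO4 / 1 mol H2SO4
Moles of Na2SO4 = 1.75043 × (1/1) = 1.75043 mol
Theoretical yield = 1.75043 mol × 142.05 g/mol = 248.65 g
Actual yield = 213.8 g
Percent yield = (213.8 / 248.65) × 100% = 86.0%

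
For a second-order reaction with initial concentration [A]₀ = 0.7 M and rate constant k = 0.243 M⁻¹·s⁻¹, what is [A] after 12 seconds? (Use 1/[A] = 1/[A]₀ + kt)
0.2302 M

1/[A] = 1/[A]₀ + k·t = 1/0.7 + (0.243)·(12) = 1.4286 + 2.9160 = 4.3446
[A] = 1/4.3446 = 0.2302 M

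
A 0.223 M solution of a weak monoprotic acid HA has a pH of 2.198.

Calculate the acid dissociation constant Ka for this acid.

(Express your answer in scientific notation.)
K_a = 1.85e-04

[H⁺] = 10^(−pH) = 10^(−2.198) = 6.339e-03 M. For HA ⇌ H⁺ + A⁻, Ka = x²/(C − x) = (6.339e-03)²/(0.223 − 6.339e-03) = 1.85e-04.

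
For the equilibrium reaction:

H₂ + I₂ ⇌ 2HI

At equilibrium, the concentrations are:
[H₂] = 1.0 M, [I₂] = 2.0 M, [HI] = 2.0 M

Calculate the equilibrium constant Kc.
K_c = 2.0000

Kc = ([HI]^2) / ([H₂] × [I₂])
   = ((2.0)^2) / ((1.0)·(2.0))
   = 4 / 2 = 2.0000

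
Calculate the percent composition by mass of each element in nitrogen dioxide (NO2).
N: 30.45%, O: 69.55%

Molar mass of NO2 = 46.01 g/mol
% N = (1 × 14.01) / 46.01 × 100% = 14.01 / 46.01 × 100% = 30.45%
% O = (2 × 16.0) / 46.01 × 100% = 32 / 46.01 × 100% = 69.55%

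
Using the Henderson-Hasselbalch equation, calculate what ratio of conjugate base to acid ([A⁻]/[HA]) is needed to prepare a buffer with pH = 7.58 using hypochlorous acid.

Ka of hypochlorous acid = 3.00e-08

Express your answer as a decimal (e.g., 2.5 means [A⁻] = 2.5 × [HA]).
[A⁻]/[HA] = 1.141

pKa = −log(3.00e-08) = 7.5229. pH = pKa + log([A⁻]/[HA]). 7.58 = 7.5229 + log(ratio). log(ratio) = 7.58 − 7.5229 = 0.0571. ratio = 10^(0.0571) = 1.141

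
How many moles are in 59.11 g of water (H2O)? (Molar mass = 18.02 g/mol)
Moles = 59.11 g ÷ 18.02 g/mol = 3.28 mol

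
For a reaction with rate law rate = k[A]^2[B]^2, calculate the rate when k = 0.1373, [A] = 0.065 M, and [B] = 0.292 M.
4.946e-05 M/s

rate = k·[A]^2·[B]^2 = 0.1373·(0.065)^2·(0.292)^2 = 0.1373·0.004225·0.085264 = 4.946e-05 M/s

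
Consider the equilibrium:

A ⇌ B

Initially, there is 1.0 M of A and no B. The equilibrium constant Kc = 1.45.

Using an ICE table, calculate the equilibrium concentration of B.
[B] = 0.592 M

ICE: [A] = 1.0 − x, [B] = x.
Kc = x/(1.0 − x) = 1.45 ⇒ x = 1.45·1.0/(1 + 1.45) = 1.45/2.45 = 0.5918.
[B] = x = 0.592 M.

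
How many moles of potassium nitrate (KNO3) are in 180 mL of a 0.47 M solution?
Moles = Molarity × Volume (L)
Moles = 0.47 M × 0.18 L = 0.0846 mol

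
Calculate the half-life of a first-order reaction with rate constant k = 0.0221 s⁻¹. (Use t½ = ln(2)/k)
31.36 s

t½ = ln(2)/k = 0.6931/0.0221 = 31.36 s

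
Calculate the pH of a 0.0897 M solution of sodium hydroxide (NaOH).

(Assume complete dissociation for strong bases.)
pH = 12.95

[OH⁻] = 0.0897 M for strong base. pOH = -log[OH⁻] = 1.05, pH = 14 - pOH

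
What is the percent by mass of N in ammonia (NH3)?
Mass of N in formula = 14.01 × 1 = 14.01 g/mol
Molar mass = 17.03 g/mol
% N = (14.01/17.03) × 100% = 82.27%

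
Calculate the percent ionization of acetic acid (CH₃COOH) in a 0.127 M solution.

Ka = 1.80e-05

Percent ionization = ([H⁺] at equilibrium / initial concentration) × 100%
Percent ionization = 1.18%

Let x = [H⁺]. Ka = x²/(C - x) ⇒ x² + (1.80e-05)x - (1.80e-05)(0.127) = 0. x = 1.5030e-03. Percent = (1.5030e-03/0.127) × 100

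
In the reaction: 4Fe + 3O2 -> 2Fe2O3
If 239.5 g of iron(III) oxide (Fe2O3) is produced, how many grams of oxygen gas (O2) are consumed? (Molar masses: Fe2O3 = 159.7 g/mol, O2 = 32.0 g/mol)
Moles of Fe2O3 = 239.5 g ÷ 159.7 g/mol = 1.49969 mol
Mole ratio: 3 mol O2 / 2 mol Fe2O3
Moles of O2 = 1.49969 × (3/2) = 2.24953 mol
Mass of O2 = 2.24953 mol × 32.0 g/mol = 71.98 g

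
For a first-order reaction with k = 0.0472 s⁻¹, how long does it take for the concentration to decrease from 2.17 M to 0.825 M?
20.49 s

From ln[A] = ln[A]₀ - k·t: t = ln([A]₀/[A])/k = ln(2.17/0.825)/0.0472 = ln(2.6303)/0.0472 = 0.9671/0.0472 = 20.49 s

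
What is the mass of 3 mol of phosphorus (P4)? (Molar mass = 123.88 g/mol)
Mass = 3 mol × 123.88 g/mol = 371.6 g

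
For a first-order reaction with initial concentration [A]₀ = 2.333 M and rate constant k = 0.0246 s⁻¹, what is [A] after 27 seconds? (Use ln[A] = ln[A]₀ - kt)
1.2008 M

ln[A] = ln[A]₀ - k·t = ln(2.333) - (0.0246)·(27) = 0.8472 - 0.6642 = 0.1830
[A] = e^(0.1830) = 1.2008 M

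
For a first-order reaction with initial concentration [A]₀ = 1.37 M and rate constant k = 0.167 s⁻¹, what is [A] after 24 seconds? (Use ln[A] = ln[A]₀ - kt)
0.0249 M

ln[A] = ln[A]₀ - k·t = ln(1.37) - (0.167)·(24) = 0.3148 - 4.0080 = -3.6932
[A] = e^(-3.6932) = 0.0249 M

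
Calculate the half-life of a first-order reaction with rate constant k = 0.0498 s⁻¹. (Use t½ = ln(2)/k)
13.92 s

t½ = ln(2)/k = 0.6931/0.0498 = 13.92 s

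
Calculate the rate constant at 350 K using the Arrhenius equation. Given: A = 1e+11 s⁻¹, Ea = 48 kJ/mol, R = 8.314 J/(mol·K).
6.86e+03 s⁻¹

k = A·exp(-Ea/(R·T)) = 1e+11·exp(-48000/(8.314·350)) = 1e+11·exp(-16.4954) = 1e+11·6.8570e-08 = 6.86e+03 s⁻¹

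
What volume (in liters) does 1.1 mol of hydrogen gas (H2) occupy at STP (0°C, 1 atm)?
At STP, 1 mol of gas occupies 22.4 L
Volume = 1.1 mol × 22.4 L/mol = 24.64 L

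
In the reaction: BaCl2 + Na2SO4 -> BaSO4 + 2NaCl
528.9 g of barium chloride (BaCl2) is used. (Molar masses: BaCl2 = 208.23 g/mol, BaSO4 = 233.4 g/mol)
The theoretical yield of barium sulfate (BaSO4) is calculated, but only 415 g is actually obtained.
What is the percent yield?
Moles of BaCl2 = 528.9 g ÷ 208.23 g/mol = 2.53998 mol
Mole ratio: 1 mol BaSO4 / 1 mol BaCl2
Moles of BaSO4 = 2.53998 × (1/1) = 2.53998 mol
Theoretical yield = 2.53998 mol × 233.4 g/mol = 592.83 g
Actual yield = 415 g
Percent yield = (415 / 592.83) × 100% = 70.0%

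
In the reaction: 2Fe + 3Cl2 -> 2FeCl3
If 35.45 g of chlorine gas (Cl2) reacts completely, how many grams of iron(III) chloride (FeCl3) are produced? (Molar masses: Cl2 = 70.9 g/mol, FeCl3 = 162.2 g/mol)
Moles of Cl2 = 35.45 g ÷ 70.9 g/mol = 0.5 mol
Mole ratio: 2 mol FeCl3 / 3 mol Cl2
Moles of FeCl3 = 0.5 × (2/3) = 0.333333 mol
Mass of FeCl3 = 0.333333 mol × 162.2 g/mol = 54.07 g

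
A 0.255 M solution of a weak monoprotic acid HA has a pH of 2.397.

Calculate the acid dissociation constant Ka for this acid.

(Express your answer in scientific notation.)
K_a = 6.40e-05

[H⁺] = 10^(−pH) = 10^(−2.397) = 4.009e-03 M. For HA ⇌ H⁺ + A⁻, Ka = x²/(C − x) = (4.009e-03)²/(0.255 − 4.009e-03) = 6.40e-05.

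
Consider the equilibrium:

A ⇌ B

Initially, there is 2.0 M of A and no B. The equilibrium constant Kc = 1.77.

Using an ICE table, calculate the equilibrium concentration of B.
[B] = 1.278 M

ICE: [A] = 2.0 − x, [B] = x.
Kc = x/(2.0 − x) = 1.77 ⇒ x = 1.77·2.0/(1 + 1.77) = 3.54/2.77 = 1.278.
[B] = x = 1.278 M.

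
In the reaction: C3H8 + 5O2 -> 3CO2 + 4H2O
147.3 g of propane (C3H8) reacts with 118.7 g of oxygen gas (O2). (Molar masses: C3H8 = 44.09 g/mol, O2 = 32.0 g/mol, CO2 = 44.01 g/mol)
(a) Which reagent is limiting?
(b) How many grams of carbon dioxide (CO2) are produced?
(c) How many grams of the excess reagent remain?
(a) O2, (b) 97.95 g, (c) 114.6 g

Moles of C3H8 = 147.3 g ÷ 44.09 g/mol = 3.34089 mol
Moles of O2 = 118.7 g ÷ 32.0 g/mol = 3.70938 mol
Moles ÷ coefficient: C3H8: 3.34089/1 = 3.341, O2: 3.70938/5 = 0.7419
(a) O2 has the smaller value, so O2 is the limiting reagent.
(b) Moles of CO2 = 3.70938 mol O2 × (3/5) = 2.22562 mol; mass = 2.22562 mol × 44.01 g/mol = 97.95 g
(c) C3H8 consumed = 3.70938 × (1/5) = 0.741875 mol; remaining = 3.34089 − 0.741875 = 2.59902 mol; mass = 2.59902 mol × 44.09 g/mol = 114.6 g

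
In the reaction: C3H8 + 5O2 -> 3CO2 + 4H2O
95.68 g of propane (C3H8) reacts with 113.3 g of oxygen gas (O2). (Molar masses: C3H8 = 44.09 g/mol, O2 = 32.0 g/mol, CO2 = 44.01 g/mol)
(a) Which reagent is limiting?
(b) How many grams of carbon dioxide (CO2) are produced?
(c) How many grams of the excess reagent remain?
(a) O2, (b) 93.49 g, (c) 64.46 g

Moles of C3H8 = 95.68 g ÷ 44.09 g/mol = 2.17011 mol
Moles of O2 = 113.3 g ÷ 32.0 g/mol = 3.54062 mol
Moles ÷ coefficient: C3H8: 2.17011/1 = 2.17, O2: 3.54062/5 = 0.7081
(a) O2 has the smaller value, so O2 is the limiting reagent.
(b) Moles of CO2 = 3.54062 mol O2 × (3/5) = 2.12438 mol; mass = 2.12438 mol × 44.01 g/mol = 93.49 g
(c) C3H8 consumed = 3.54062 × (1/5) = 0.708125 mol; remaining = 2.17011 − 0.708125 = 1.46198 mol; mass = 1.46198 mol × 44.09 g/mol = 64.46 g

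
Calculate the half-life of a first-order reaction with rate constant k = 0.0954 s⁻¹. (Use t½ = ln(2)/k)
7.27 s

t½ = ln(2)/k = 0.6931/0.0954 = 7.27 s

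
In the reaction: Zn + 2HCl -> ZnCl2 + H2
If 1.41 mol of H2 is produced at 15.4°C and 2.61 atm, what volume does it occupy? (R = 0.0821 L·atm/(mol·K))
T = 15.4°C + 273.15 = 288.55 K
V = nRT/P = (1.41 × 0.0821 × 288.55) / 2.61
V = 12.80 L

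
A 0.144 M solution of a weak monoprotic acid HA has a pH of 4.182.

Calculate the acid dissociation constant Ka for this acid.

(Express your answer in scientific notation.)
K_a = 3.00e-08

[H⁺] = 10^(−pH) = 10^(−4.182) = 6.577e-05 M. For HA ⇌ H⁺ + A⁻, Ka = x²/(C − x) = (6.577e-05)²/(0.144 − 6.577e-05) = 3.00e-08.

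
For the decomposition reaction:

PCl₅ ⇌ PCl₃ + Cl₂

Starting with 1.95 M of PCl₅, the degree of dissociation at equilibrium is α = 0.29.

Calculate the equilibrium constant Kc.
K_c = 0.2310

x = α·[A]₀ = 0.29 × 1.95 = 0.5655 M dissociated.
At eq: [PCl₅] = 1.95 − 0.5655 = 1.384 M; [PCl₃] = [Cl₂] = x = 0.5655 M.
Kc = [PCl₃][Cl₂]/[PCl₅] = (0.5655)²/1.384 = 0.231.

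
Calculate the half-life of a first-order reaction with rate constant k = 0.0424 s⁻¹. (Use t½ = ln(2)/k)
16.35 s

t½ = ln(2)/k = 0.6931/0.0424 = 16.35 s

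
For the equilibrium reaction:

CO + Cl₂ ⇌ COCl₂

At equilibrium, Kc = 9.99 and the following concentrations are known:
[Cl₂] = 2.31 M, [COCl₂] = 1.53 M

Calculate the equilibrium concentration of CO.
[CO] = 0.0663 M

Kc = ([COCl₂]) / ([CO] × [Cl₂]) = 9.99
[CO]^1 = (product terms)/(Kc · other reactant terms) = 1.53 / (9.99 · 2.31) = 0.0663
[CO] = 0.0663 M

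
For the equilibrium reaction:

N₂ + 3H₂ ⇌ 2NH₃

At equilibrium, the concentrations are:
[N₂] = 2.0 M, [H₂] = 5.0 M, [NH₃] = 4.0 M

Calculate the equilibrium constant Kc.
K_c = 0.0640

Kc = ([NH₃]^2) / ([N₂] × [H₂]^3)
   = ((4.0)^2) / ((2.0)·(5.0)^3)
   = 16 / 250 = 0.0640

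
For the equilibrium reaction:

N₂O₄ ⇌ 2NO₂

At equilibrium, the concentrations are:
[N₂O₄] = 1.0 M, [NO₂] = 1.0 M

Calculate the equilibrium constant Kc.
K_c = 1.0000

Kc = ([NO₂]^2) / ([N₂O₄])
   = ((1.0)^2) / ((1.0))
   = 1 / 1 = 1.0000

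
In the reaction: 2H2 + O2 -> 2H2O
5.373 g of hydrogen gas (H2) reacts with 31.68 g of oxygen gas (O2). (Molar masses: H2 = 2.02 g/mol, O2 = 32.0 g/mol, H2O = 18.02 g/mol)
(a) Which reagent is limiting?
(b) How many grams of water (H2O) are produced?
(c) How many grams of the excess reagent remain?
(a) O2, (b) 35.68 g, (c) 1.373 g

Moles of H2 = 5.373 g ÷ 2.02 g/mol = 2.6599 mol
Moles of O2 = 31.68 g ÷ 32.0 g/mol = 0.99 mol
Moles ÷ coefficient: H2: 2.6599/2 = 1.33, O2: 0.99/1 = 0.99
(a) O2 has the smaller value, so O2 is the limiting reagent.
(b) Moles of H2O = 0.99 mol O2 × (2/1) = 1.98 mol; mass = 1.98 mol × 18.02 g/mol = 35.68 g
(c) H2 consumed = 0.99 × (2/1) = 1.98 mol; remaining = 2.6599 − 1.98 = 0.679901 mol; mass = 0.679901 mol × 2.02 g/mol = 1.373 g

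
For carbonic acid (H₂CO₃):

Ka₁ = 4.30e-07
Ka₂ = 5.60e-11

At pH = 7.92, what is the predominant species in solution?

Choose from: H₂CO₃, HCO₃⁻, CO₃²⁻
HCO₃⁻

pKa1 = 6.37, pKa2 = 10.25. Each pKa is the crossover between adjacent species; pH = 7.92 lies in the region where HCO₃⁻ predominates.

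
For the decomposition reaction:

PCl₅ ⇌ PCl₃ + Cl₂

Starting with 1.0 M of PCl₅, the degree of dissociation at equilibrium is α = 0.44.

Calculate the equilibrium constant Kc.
K_c = 0.3457

x = α·[A]₀ = 0.44 × 1.0 = 0.44 M dissociated.
At eq: [PCl₅] = 1.0 − 0.44 = 0.56 M; [PCl₃] = [Cl₂] = x = 0.44 M.
Kc = [PCl₃][Cl₂]/[PCl₅] = (0.44)²/0.56 = 0.3457.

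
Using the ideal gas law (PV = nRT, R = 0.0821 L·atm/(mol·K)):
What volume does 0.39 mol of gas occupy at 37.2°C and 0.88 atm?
T = 37.2°C + 273.15 = 310.35 K
V = nRT/P = (0.39 × 0.0821 × 310.35) / 0.88
V = 11.29 L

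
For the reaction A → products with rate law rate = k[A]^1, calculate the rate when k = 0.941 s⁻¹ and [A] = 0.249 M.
0.2343 M/s

rate = k·[A]^1 = 0.941·(0.249)^1 = 0.941·0.249 = 0.2343 M/s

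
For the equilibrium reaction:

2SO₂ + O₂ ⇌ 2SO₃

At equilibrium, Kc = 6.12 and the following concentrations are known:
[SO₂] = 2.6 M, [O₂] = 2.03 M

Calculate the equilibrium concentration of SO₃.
[SO₃] = 9.1643 M

Kc = ([SO₃]^2) / ([SO₂]^2 × [O₂]) = 6.12
[SO₃]^2 = Kc · (reactant terms)/(other product terms) = 6.12 · 13.723 / 1 = 83.984
[SO₃] = (83.984)^(1/2) = 9.1643 M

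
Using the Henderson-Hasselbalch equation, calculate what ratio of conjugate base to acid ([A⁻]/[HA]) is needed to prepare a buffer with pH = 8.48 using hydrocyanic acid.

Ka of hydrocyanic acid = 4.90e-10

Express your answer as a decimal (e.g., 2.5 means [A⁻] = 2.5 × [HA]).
[A⁻]/[HA] = 0.148

pKa = −log(4.90e-10) = 9.3098. pH = pKa + log([A⁻]/[HA]). 8.48 = 9.3098 + log(ratio). log(ratio) = 8.48 − 9.3098 = -0.8298. ratio = 10^(-0.8298) = 0.148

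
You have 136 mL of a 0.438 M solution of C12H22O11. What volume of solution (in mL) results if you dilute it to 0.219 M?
Using M₁V₁ = M₂V₂:
0.438 × 136 = 0.219 × V₂
V₂ = (0.438 × 136) / 0.219 = 272 mL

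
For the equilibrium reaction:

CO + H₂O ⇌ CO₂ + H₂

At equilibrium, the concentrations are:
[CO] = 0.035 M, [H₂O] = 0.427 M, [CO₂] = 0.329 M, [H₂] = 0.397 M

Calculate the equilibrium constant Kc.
K_c = 8.7396

Kc = ([CO₂] × [H₂]) / ([CO] × [H₂O])
   = ((0.329)·(0.397)) / ((0.035)·(0.427))
   = 0.13061 / 0.014945 = 8.7396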